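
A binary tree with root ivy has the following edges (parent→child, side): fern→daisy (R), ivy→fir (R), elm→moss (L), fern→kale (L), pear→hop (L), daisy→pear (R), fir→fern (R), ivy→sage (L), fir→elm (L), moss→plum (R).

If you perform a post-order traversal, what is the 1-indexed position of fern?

9

Post-order visits the left subtree, then the right subtree, then the node.
At ivy: go left to sage.
  sage is a leaf — visit sage.
At ivy: go right to fir.
  At fir: go left to elm.
    At elm: go left to moss.
      At moss: no left child.
      At moss: go right to plum.
        plum is a leaf — visit plum.
      Visit moss.
    At elm: no right child.
    Visit elm.
  At fir: go right to fern.
    At fern: go left to kale.
      kale is a leaf — visit kale.
    At fern: go right to daisy.
      At daisy: no left child.
      At daisy: go right to pear.
        At pear: go left to hop.
          hop is a leaf — visit hop.
        At pear: no right child.
        Visit pear.
      Visit daisy.
    Visit fern.
  Visit fir.
Visit ivy.
Full post-order sequence: sage, plum, moss, elm, kale, hop, pear, daisy, fern, fir, ivy.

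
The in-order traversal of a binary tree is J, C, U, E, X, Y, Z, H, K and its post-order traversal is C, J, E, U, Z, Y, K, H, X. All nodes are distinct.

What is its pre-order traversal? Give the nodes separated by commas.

The last element of post-order is the root; it splits in-order into left and right subtrees.
Root X: left subtree has 4 nodes {J, C, U, E}, right has 4 {Y, Z, H, K}.
  Root U: left subtree has 2 nodes {J, C}, right has 1 {E}.
    Root J: left subtree has 0 nodes { }, right has 1 {C}.
  Root H: left subtree has 2 nodes {Y, Z}, right has 1 {K}.
    Root Y: left subtree has 0 nodes { }, right has 1 {Z}.

X, U, J, C, E, H, Y, Z, K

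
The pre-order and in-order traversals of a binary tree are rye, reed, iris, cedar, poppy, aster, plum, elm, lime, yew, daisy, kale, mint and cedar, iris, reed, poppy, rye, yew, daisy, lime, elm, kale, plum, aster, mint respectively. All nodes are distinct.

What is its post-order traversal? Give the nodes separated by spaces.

The first element of pre-order is the root; it splits in-order into left and right subtrees.
Root rye: left subtree has 4 nodes {cedar, iris, reed, poppy}, right has 8 {yew, daisy, lime, elm, kale, plum, aster, mint}.
  Root reed: left subtree has 2 nodes {cedar, iris}, right has 1 {poppy}.
    Root iris: left subtree has 1 node {cedar}, right has 0 { }.
  Root aster: left subtree has 6 nodes {yew, daisy, lime, elm, kale, plum}, right has 1 {mint}.
    Root plum: left subtree has 5 nodes {yew, daisy, lime, elm, kale}, right has 0 { }.
      Root elm: left subtree has 3 nodes {yew, daisy, lime}, right has 1 {kale}.
        Root lime: left subtree has 2 nodes {yew, daisy}, right has 0 { }.
          Root yew: left subtree has 0 nodes { }, right has 1 {daisy}.

cedar iris poppy reed daisy yew lime kale elm plum mint aster rye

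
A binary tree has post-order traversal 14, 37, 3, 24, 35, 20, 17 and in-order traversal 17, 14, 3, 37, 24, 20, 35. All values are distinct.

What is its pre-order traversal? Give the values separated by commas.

17, 20, 24, 3, 14, 37, 35

The last element of post-order is the root; it splits in-order into left and right subtrees.
Root 17: left subtree has 0 nodes { }, right has 6 {14, 3, 37, 24, 20, 35}.
  Root 20: left subtree has 4 nodes {14, 3, 37, 24}, right has 1 {35}.
    Root 24: left subtree has 3 nodes {14, 3, 37}, right has 0 { }.
      Root 3: left subtree has 1 node {14}, right has 1 {37}.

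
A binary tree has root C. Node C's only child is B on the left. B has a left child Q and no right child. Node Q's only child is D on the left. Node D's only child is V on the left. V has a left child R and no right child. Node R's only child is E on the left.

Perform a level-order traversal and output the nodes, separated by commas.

Level-order visits nodes level by level from the root, left to right within each level.
Level 0: C
Level 1: B
Level 2: Q
Level 3: D
Level 4: V
Level 5: R
Level 6: E

C, B, Q, D, V, R, E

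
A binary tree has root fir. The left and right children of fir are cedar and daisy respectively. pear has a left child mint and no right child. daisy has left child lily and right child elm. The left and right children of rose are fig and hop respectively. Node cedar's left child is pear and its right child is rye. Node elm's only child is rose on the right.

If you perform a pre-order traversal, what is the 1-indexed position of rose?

Pre-order visits the node, then its left subtree, then its right subtree.
Visit fir.
At fir: go left to cedar.
  Visit cedar.
  At cedar: go left to pear.
    Visit pear.
    At pear: go left to mint.
      mint is a leaf — visit mint.
    At pear: no right child.
  At cedar: go right to rye.
    rye is a leaf — visit rye.
At fir: go right to daisy.
  Visit daisy.
  At daisy: go left to lily.
    lily is a leaf — visit lily.
  At daisy: go right to elm.
    Visit elm.
    At elm: no left child.
    At elm: go right to rose.
      Visit rose.
      At rose: go left to fig.
        fig is a leaf — visit fig.
      At rose: go right to hop.
        hop is a leaf — visit hop.
Full pre-order sequence: fir, cedar, pear, mint, rye, daisy, lily, elm, rose, fig, hop.

9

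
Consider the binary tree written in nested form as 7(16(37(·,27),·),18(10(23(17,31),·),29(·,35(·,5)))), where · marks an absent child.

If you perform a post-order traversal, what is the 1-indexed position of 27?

1

Post-order visits the left subtree, then the right subtree, then the node.
At 7: go left to 16.
  At 16: go left to 37.
    At 37: no left child.
    At 37: go right to 27.
      27 is a leaf — visit 27.
    Visit 37.
  At 16: no right child.
  Visit 16.
At 7: go right to 18.
  At 18: go left to 10.
    At 10: go left to 23.
      At 23: go left to 17.
        17 is a leaf — visit 17.
      At 23: go right to 31.
        31 is a leaf — visit 31.
      Visit 23.
    At 10: no right child.
    Visit 10.
  At 18: go right to 29.
    At 29: no left child.
    At 29: go right to 35.
      At 35: no left child.
      At 35: go right to 5.
        5 is a leaf — visit 5.
      Visit 35.
    Visit 29.
  Visit 18.
Visit 7.
Full post-order sequence: 27, 37, 16, 17, 31, 23, 10, 5, 35, 29, 18, 7.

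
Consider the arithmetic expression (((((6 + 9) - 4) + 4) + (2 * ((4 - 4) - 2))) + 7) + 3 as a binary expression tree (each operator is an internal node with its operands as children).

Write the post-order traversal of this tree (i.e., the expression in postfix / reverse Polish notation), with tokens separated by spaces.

Post-order on an expression tree gives postfix notation: for each operator, emit left operand, right operand, then the operator.

6 9 + 4 - 4 + 2 4 4 - 2 - * + 7 + 3 +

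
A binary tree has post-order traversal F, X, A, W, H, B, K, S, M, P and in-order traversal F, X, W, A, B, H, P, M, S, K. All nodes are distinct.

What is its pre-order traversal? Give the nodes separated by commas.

P, B, W, X, F, A, H, M, S, K

The last element of post-order is the root; it splits in-order into left and right subtrees.
Root P: left subtree has 6 nodes {F, X, W, A, B, H}, right has 3 {M, S, K}.
  Root B: left subtree has 4 nodes {F, X, W, A}, right has 1 {H}.
    Root W: left subtree has 2 nodes {F, X}, right has 1 {A}.
      Root X: left subtree has 1 node {F}, right has 0 { }.
  Root M: left subtree has 0 nodes { }, right has 2 {S, K}.
    Root S: left subtree has 0 nodes { }, right has 1 {K}.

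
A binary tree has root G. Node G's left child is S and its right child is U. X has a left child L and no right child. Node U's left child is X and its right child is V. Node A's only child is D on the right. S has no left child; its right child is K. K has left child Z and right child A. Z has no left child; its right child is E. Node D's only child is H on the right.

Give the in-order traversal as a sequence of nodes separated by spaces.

In-order visits the left subtree, then the node, then the right subtree.
At G: go left to S.
  At S: no left child.
  Visit S.
  At S: go right to K.
    At K: go left to Z.
      At Z: no left child.
      Visit Z.
      At Z: go right to E.
        E is a leaf — visit E.
    Visit K.
    At K: go right to A.
      At A: no left child.
      Visit A.
      At A: go right to D.
        At D: no left child.
        Visit D.
        At D: go right to H.
          H is a leaf — visit H.
Visit G.
At G: go right to U.
  At U: go left to X.
    At X: go left to L.
      L is a leaf — visit L.
    Visit X.
    At X: no right child.
  Visit U.
  At U: go right to V.
    V is a leaf — visit V.

S Z E K A D H G L X U V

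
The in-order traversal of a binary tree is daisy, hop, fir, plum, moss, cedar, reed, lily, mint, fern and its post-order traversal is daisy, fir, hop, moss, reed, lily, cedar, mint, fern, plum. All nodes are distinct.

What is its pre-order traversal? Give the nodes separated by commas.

plum, hop, daisy, fir, fern, mint, cedar, moss, lily, reed

The last element of post-order is the root; it splits in-order into left and right subtrees.
Root plum: left subtree has 3 nodes {daisy, hop, fir}, right has 6 {moss, cedar, reed, lily, mint, fern}.
  Root hop: left subtree has 1 node {daisy}, right has 1 {fir}.
  Root fern: left subtree has 5 nodes {moss, cedar, reed, lily, mint}, right has 0 { }.
    Root mint: left subtree has 4 nodes {moss, cedar, reed, lily}, right has 0 { }.
      Root cedar: left subtree has 1 node {moss}, right has 2 {reed, lily}.
        Root lily: left subtree has 1 node {reed}, right has 0 { }.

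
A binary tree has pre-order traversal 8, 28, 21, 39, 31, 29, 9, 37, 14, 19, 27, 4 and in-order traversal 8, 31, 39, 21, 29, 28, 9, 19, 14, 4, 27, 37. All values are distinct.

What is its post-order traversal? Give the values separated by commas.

31, 39, 29, 21, 19, 4, 27, 14, 37, 9, 28, 8

The first element of pre-order is the root; it splits in-order into left and right subtrees.
Root 8: left subtree has 0 nodes { }, right has 11 {31, 39, 21, 29, 28, 9, 19, 14, 4, 27, 37}.
  Root 28: left subtree has 4 nodes {31, 39, 21, 29}, right has 6 {9, 19, 14, 4, 27, 37}.
    Root 21: left subtree has 2 nodes {31, 39}, right has 1 {29}.
      Root 39: left subtree has 1 node {31}, right has 0 { }.
    Root 9: left subtree has 0 nodes { }, right has 5 {19, 14, 4, 27, 37}.
      Root 37: left subtree has 4 nodes {19, 14, 4, 27}, right has 0 { }.
        Root 14: left subtree has 1 node {19}, right has 2 {4, 27}.
          Root 27: left subtree has 1 node {4}, right has 0 { }.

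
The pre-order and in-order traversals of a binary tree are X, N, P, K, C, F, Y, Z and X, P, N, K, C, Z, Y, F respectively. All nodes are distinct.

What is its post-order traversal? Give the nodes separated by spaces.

The first element of pre-order is the root; it splits in-order into left and right subtrees.
Root X: left subtree has 0 nodes { }, right has 7 {P, N, K, C, Z, Y, F}.
  Root N: left subtree has 1 node {P}, right has 5 {K, C, Z, Y, F}.
    Root K: left subtree has 0 nodes { }, right has 4 {C, Z, Y, F}.
      Root C: left subtree has 0 nodes { }, right has 3 {Z, Y, F}.
        Root F: left subtree has 2 nodes {Z, Y}, right has 0 { }.
          Root Y: left subtree has 1 node {Z}, right has 0 { }.

P Z Y F C K N X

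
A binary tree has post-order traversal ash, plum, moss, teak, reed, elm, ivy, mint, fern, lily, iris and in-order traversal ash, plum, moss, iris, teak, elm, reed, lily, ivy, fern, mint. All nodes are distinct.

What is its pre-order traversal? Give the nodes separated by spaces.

The last element of post-order is the root; it splits in-order into left and right subtrees.
Root iris: left subtree has 3 nodes {ash, plum, moss}, right has 7 {teak, elm, reed, lily, ivy, fern, mint}.
  Root moss: left subtree has 2 nodes {ash, plum}, right has 0 { }.
    Root plum: left subtree has 1 node {ash}, right has 0 { }.
  Root lily: left subtree has 3 nodes {teak, elm, reed}, right has 3 {ivy, fern, mint}.
    Root elm: left subtree has 1 node {teak}, right has 1 {reed}.
    Root fern: left subtree has 1 node {ivy}, right has 1 {mint}.

iris moss plum ash lily elm teak reed fern ivy mint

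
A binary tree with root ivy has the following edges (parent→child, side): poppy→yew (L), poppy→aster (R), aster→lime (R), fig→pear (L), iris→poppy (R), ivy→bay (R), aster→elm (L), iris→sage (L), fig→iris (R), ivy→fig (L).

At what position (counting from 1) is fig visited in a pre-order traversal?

Pre-order visits the node, then its left subtree, then its right subtree.
Visit ivy.
At ivy: go left to fig.
  Visit fig.
  At fig: go left to pear.
    pear is a leaf — visit pear.
  At fig: go right to iris.
    Visit iris.
    At iris: go left to sage.
      sage is a leaf — visit sage.
    At iris: go right to poppy.
      Visit poppy.
      At poppy: go left to yew.
        yew is a leaf — visit yew.
      At poppy: go right to aster.
        Visit aster.
        At aster: go left to elm.
          elm is a leaf — visit elm.
        At aster: go right to lime.
          lime is a leaf — visit lime.
At ivy: go right to bay.
  bay is a leaf — visit bay.
Full pre-order sequence: ivy, fig, pear, iris, sage, poppy, yew, aster, elm, lime, bay.

2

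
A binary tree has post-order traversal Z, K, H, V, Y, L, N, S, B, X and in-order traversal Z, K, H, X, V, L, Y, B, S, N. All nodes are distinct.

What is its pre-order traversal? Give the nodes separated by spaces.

The last element of post-order is the root; it splits in-order into left and right subtrees.
Root X: left subtree has 3 nodes {Z, K, H}, right has 6 {V, L, Y, B, S, N}.
  Root H: left subtree has 2 nodes {Z, K}, right has 0 { }.
    Root K: left subtree has 1 node {Z}, right has 0 { }.
  Root B: left subtree has 3 nodes {V, L, Y}, right has 2 {S, N}.
    Root L: left subtree has 1 node {V}, right has 1 {Y}.
    Root S: left subtree has 0 nodes { }, right has 1 {N}.

X H K Z B L V Y S N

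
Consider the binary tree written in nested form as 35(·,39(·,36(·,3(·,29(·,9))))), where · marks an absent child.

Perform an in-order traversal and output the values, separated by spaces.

35 39 36 3 29 9

In-order visits the left subtree, then the node, then the right subtree.
At 35: no left child.
Visit 35.
At 35: go right to 39.
  At 39: no left child.
  Visit 39.
  At 39: go right to 36.
    At 36: no left child.
    Visit 36.
    At 36: go right to 3.
      At 3: no left child.
      Visit 3.
      At 3: go right to 29.
        At 29: no left child.
        Visit 29.
        At 29: go right to 9.
          9 is a leaf — visit 9.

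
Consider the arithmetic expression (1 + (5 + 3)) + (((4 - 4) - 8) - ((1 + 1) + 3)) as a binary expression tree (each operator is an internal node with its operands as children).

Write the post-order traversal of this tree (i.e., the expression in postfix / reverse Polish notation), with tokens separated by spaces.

Post-order on an expression tree gives postfix notation: for each operator, emit left operand, right operand, then the operator.

1 5 3 + + 4 4 - 8 - 1 1 + 3 + - +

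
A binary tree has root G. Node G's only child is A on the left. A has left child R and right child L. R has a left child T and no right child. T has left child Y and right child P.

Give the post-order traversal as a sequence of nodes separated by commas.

Post-order visits the left subtree, then the right subtree, then the node.
At G: go left to A.
  At A: go left to R.
    At R: go left to T.
      At T: go left to Y.
        Y is a leaf — visit Y.
      At T: go right to P.
        P is a leaf — visit P.
      Visit T.
    At R: no right child.
    Visit R.
  At A: go right to L.
    L is a leaf — visit L.
  Visit A.
At G: no right child.
Visit G.

Y, P, T, R, L, A, G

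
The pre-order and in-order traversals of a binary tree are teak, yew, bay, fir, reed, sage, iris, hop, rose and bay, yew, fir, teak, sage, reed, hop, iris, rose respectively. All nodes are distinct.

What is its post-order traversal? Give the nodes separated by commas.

bay, fir, yew, sage, hop, rose, iris, reed, teak

The first element of pre-order is the root; it splits in-order into left and right subtrees.
Root teak: left subtree has 3 nodes {bay, yew, fir}, right has 5 {sage, reed, hop, iris, rose}.
  Root yew: left subtree has 1 node {bay}, right has 1 {fir}.
  Root reed: left subtree has 1 node {sage}, right has 3 {hop, iris, rose}.
    Root iris: left subtree has 1 node {hop}, right has 1 {rose}.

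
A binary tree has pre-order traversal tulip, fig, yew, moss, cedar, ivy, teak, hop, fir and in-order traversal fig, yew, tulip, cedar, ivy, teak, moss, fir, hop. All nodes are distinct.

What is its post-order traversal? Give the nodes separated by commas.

The first element of pre-order is the root; it splits in-order into left and right subtrees.
Root tulip: left subtree has 2 nodes {fig, yew}, right has 6 {cedar, ivy, teak, moss, fir, hop}.
  Root fig: left subtree has 0 nodes { }, right has 1 {yew}.
  Root moss: left subtree has 3 nodes {cedar, ivy, teak}, right has 2 {fir, hop}.
    Root cedar: left subtree has 0 nodes { }, right has 2 {ivy, teak}.
      Root ivy: left subtree has 0 nodes { }, right has 1 {teak}.
    Root hop: left subtree has 1 node {fir}, right has 0 { }.

yew, fig, teak, ivy, cedar, fir, hop, moss, tulip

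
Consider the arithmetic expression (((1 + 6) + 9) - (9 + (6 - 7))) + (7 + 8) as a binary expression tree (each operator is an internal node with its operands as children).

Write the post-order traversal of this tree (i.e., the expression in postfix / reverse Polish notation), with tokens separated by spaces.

Post-order on an expression tree gives postfix notation: for each operator, emit left operand, right operand, then the operator.

1 6 + 9 + 9 6 7 - + - 7 8 + +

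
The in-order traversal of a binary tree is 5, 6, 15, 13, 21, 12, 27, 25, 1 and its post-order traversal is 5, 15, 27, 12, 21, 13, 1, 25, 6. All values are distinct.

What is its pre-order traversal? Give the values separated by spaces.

6 5 25 13 15 21 12 27 1

The last element of post-order is the root; it splits in-order into left and right subtrees.
Root 6: left subtree has 1 node {5}, right has 7 {15, 13, 21, 12, 27, 25, 1}.
  Root 25: left subtree has 5 nodes {15, 13, 21, 12, 27}, right has 1 {1}.
    Root 13: left subtree has 1 node {15}, right has 3 {21, 12, 27}.
      Root 21: left subtree has 0 nodes { }, right has 2 {12, 27}.
        Root 12: left subtree has 0 nodes { }, right has 1 {27}.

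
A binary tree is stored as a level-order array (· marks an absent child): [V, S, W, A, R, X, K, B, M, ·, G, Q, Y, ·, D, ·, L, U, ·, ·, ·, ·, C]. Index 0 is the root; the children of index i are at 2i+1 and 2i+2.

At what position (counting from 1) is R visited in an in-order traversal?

7

In-order visits the left subtree, then the node, then the right subtree.
At V: go left to S.
  At S: go left to A.
    At A: go left to B.
      At B: no left child.
      Visit B.
      At B: go right to L.
        L is a leaf — visit L.
    Visit A.
    At A: go right to M.
      At M: go left to U.
        U is a leaf — visit U.
      Visit M.
      At M: no right child.
  Visit S.
  At S: go right to R.
    At R: no left child.
    Visit R.
    At R: go right to G.
      At G: no left child.
      Visit G.
      At G: go right to C.
        C is a leaf — visit C.
Visit V.
At V: go right to W.
  At W: go left to X.
    At X: go left to Q.
      Q is a leaf — visit Q.
    Visit X.
    At X: go right to Y.
      Y is a leaf — visit Y.
  Visit W.
  At W: go right to K.
    At K: no left child.
    Visit K.
    At K: go right to D.
      D is a leaf — visit D.
Full in-order sequence: B, L, A, U, M, S, R, G, C, V, Q, X, Y, W, K, D.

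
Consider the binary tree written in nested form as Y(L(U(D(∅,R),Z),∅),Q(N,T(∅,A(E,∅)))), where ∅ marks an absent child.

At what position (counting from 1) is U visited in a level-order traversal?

4

Level-order visits nodes level by level from the root, left to right within each level.
Level 0: Y
Level 1: L, Q
Level 2: U, N, T
Level 3: D, Z, A
Level 4: R, E
Full level-order sequence: Y, L, Q, U, N, T, D, Z, A, R, E.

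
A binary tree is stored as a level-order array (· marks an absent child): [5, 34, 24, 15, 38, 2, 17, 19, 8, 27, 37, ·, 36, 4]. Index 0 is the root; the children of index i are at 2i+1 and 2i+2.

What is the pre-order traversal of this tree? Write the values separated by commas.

Pre-order visits the node, then its left subtree, then its right subtree.
Visit 5.
At 5: go left to 34.
  Visit 34.
  At 34: go left to 15.
    Visit 15.
    At 15: go left to 19.
      19 is a leaf — visit 19.
    At 15: go right to 8.
      8 is a leaf — visit 8.
  At 34: go right to 38.
    Visit 38.
    At 38: go left to 27.
      27 is a leaf — visit 27.
    At 38: go right to 37.
      37 is a leaf — visit 37.
At 5: go right to 24.
  Visit 24.
  At 24: go left to 2.
    Visit 2.
    At 2: no left child.
    At 2: go right to 36.
      36 is a leaf — visit 36.
  At 24: go right to 17.
    Visit 17.
    At 17: go left to 4.
      4 is a leaf — visit 4.
    At 17: no right child.

5, 34, 15, 19, 8, 38, 27, 37, 24, 2, 36, 17, 4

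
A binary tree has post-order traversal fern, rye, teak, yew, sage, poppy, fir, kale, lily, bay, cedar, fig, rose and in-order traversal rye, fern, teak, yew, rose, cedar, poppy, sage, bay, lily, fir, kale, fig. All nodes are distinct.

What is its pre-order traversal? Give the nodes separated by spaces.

rose yew teak rye fern fig cedar bay poppy sage lily kale fir

The last element of post-order is the root; it splits in-order into left and right subtrees.
Root rose: left subtree has 4 nodes {rye, fern, teak, yew}, right has 8 {cedar, poppy, sage, bay, lily, fir, kale, fig}.
  Root yew: left subtree has 3 nodes {rye, fern, teak}, right has 0 { }.
    Root teak: left subtree has 2 nodes {rye, fern}, right has 0 { }.
      Root rye: left subtree has 0 nodes { }, right has 1 {fern}.
  Root fig: left subtree has 7 nodes {cedar, poppy, sage, bay, lily, fir, kale}, right has 0 { }.
    Root cedar: left subtree has 0 nodes { }, right has 6 {poppy, sage, bay, lily, fir, kale}.
      Root bay: left subtree has 2 nodes {poppy, sage}, right has 3 {lily, fir, kale}.
        Root poppy: left subtree has 0 nodes { }, right has 1 {sage}.
        Root lily: left subtree has 0 nodes { }, right has 2 {fir, kale}.
          Root kale: left subtree has 1 node {fir}, right has 0 { }.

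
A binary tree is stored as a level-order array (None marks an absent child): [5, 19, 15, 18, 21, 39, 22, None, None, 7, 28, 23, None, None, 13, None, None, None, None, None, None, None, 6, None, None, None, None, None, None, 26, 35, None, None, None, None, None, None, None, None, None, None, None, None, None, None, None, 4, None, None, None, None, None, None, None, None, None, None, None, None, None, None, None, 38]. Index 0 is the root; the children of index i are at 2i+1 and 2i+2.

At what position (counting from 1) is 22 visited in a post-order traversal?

14

Post-order visits the left subtree, then the right subtree, then the node.
At 5: go left to 19.
  At 19: go left to 18.
    18 is a leaf — visit 18.
  At 19: go right to 21.
    At 21: go left to 7.
      7 is a leaf — visit 7.
    At 21: go right to 28.
      At 28: no left child.
      At 28: go right to 6.
        At 6: no left child.
        At 6: go right to 4.
          4 is a leaf — visit 4.
        Visit 6.
      Visit 28.
    Visit 21.
  Visit 19.
At 5: go right to 15.
  At 15: go left to 39.
    At 39: go left to 23.
      23 is a leaf — visit 23.
    At 39: no right child.
    Visit 39.
  At 15: go right to 22.
    At 22: no left child.
    At 22: go right to 13.
      At 13: go left to 26.
        26 is a leaf — visit 26.
      At 13: go right to 35.
        At 35: no left child.
        At 35: go right to 38.
          38 is a leaf — visit 38.
        Visit 35.
      Visit 13.
    Visit 22.
  Visit 15.
Visit 5.
Full post-order sequence: 18, 7, 4, 6, 28, 21, 19, 23, 39, 26, 38, 35, 13, 22, 15, 5.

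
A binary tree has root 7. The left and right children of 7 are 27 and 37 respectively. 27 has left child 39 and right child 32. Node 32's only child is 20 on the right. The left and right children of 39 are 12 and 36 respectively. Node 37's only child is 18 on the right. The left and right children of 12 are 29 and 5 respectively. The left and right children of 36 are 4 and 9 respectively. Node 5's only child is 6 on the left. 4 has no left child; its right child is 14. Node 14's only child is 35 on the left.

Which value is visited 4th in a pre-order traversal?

12

Pre-order visits the node, then its left subtree, then its right subtree.
Visit 7.
At 7: go left to 27.
  Visit 27.
  At 27: go left to 39.
    Visit 39.
    At 39: go left to 12.
      Visit 12.
      At 12: go left to 29.
        29 is a leaf — visit 29.
      At 12: go right to 5.
        Visit 5.
        At 5: go left to 6.
          6 is a leaf — visit 6.
        At 5: no right child.
    At 39: go right to 36.
      Visit 36.
      At 36: go left to 4.
        Visit 4.
        At 4: no left child.
        At 4: go right to 14.
          Visit 14.
          At 14: go left to 35.
            35 is a leaf — visit 35.
          At 14: no right child.
      At 36: go right to 9.
        9 is a leaf — visit 9.
  At 27: go right to 32.
    Visit 32.
    At 32: no left child.
    At 32: go right to 20.
      20 is a leaf — visit 20.
At 7: go right to 37.
  Visit 37.
  At 37: no left child.
  At 37: go right to 18.
    18 is a leaf — visit 18.
Full pre-order sequence: 7, 27, 39, 12, 29, 5, 6, 36, 4, 14, 35, 9, 32, 20, 37, 18.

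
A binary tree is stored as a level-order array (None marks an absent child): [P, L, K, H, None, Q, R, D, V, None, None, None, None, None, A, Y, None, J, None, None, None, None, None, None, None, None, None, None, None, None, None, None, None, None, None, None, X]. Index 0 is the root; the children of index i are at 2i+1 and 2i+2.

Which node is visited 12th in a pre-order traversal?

Pre-order visits the node, then its left subtree, then its right subtree.
Visit P.
At P: go left to L.
  Visit L.
  At L: go left to H.
    Visit H.
    At H: go left to D.
      Visit D.
      At D: go left to Y.
        Y is a leaf — visit Y.
      At D: no right child.
    At H: go right to V.
      Visit V.
      At V: go left to J.
        Visit J.
        At J: no left child.
        At J: go right to X.
          X is a leaf — visit X.
      At V: no right child.
  At L: no right child.
At P: go right to K.
  Visit K.
  At K: go left to Q.
    Q is a leaf — visit Q.
  At K: go right to R.
    Visit R.
    At R: no left child.
    At R: go right to A.
      A is a leaf — visit A.
Full pre-order sequence: P, L, H, D, Y, V, J, X, K, Q, R, A.

A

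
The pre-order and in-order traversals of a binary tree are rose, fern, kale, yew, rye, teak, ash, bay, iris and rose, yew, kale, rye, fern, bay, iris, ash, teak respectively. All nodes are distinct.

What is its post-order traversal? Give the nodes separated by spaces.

yew rye kale iris bay ash teak fern rose

The first element of pre-order is the root; it splits in-order into left and right subtrees.
Root rose: left subtree has 0 nodes { }, right has 8 {yew, kale, rye, fern, bay, iris, ash, teak}.
  Root fern: left subtree has 3 nodes {yew, kale, rye}, right has 4 {bay, iris, ash, teak}.
    Root kale: left subtree has 1 node {yew}, right has 1 {rye}.
    Root teak: left subtree has 3 nodes {bay, iris, ash}, right has 0 { }.
      Root ash: left subtree has 2 nodes {bay, iris}, right has 0 { }.
        Root bay: left subtree has 0 nodes { }, right has 1 {iris}.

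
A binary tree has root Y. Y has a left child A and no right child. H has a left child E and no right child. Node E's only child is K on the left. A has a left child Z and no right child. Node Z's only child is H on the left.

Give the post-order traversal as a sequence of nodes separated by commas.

Post-order visits the left subtree, then the right subtree, then the node.
At Y: go left to A.
  At A: go left to Z.
    At Z: go left to H.
      At H: go left to E.
        At E: go left to K.
          K is a leaf — visit K.
        At E: no right child.
        Visit E.
      At H: no right child.
      Visit H.
    At Z: no right child.
    Visit Z.
  At A: no right child.
  Visit A.
At Y: no right child.
Visit Y.

K, E, H, Z, A, Y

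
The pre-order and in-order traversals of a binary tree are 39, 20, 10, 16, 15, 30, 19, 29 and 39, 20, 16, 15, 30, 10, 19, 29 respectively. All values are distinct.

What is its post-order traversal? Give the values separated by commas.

The first element of pre-order is the root; it splits in-order into left and right subtrees.
Root 39: left subtree has 0 nodes { }, right has 7 {20, 16, 15, 30, 10, 19, 29}.
  Root 20: left subtree has 0 nodes { }, right has 6 {16, 15, 30, 10, 19, 29}.
    Root 10: left subtree has 3 nodes {16, 15, 30}, right has 2 {19, 29}.
      Root 16: left subtree has 0 nodes { }, right has 2 {15, 30}.
        Root 15: left subtree has 0 nodes { }, right has 1 {30}.
      Root 19: left subtree has 0 nodes { }, right has 1 {29}.

30, 15, 16, 29, 19, 10, 20, 39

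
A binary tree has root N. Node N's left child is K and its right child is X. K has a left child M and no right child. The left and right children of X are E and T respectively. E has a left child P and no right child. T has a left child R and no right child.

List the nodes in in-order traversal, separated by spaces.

M K N P E X R T

In-order visits the left subtree, then the node, then the right subtree.
At N: go left to K.
  At K: go left to M.
    M is a leaf — visit M.
  Visit K.
  At K: no right child.
Visit N.
At N: go right to X.
  At X: go left to E.
    At E: go left to P.
      P is a leaf — visit P.
    Visit E.
    At E: no right child.
  Visit X.
  At X: go right to T.
    At T: go left to R.
      R is a leaf — visit R.
    Visit T.
    At T: no right child.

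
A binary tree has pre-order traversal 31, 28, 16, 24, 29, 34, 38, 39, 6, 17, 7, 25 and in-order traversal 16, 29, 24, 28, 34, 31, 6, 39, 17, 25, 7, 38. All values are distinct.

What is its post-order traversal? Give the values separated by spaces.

The first element of pre-order is the root; it splits in-order into left and right subtrees.
Root 31: left subtree has 5 nodes {16, 29, 24, 28, 34}, right has 6 {6, 39, 17, 25, 7, 38}.
  Root 28: left subtree has 3 nodes {16, 29, 24}, right has 1 {34}.
    Root 16: left subtree has 0 nodes { }, right has 2 {29, 24}.
      Root 24: left subtree has 1 node {29}, right has 0 { }.
  Root 38: left subtree has 5 nodes {6, 39, 17, 25, 7}, right has 0 { }.
    Root 39: left subtree has 1 node {6}, right has 3 {17, 25, 7}.
      Root 17: left subtree has 0 nodes { }, right has 2 {25, 7}.
        Root 7: left subtree has 1 node {25}, right has 0 { }.

29 24 16 34 28 6 25 7 17 39 38 31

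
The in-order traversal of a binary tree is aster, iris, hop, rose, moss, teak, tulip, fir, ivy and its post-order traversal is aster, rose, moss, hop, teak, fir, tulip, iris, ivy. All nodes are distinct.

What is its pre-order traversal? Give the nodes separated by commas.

The last element of post-order is the root; it splits in-order into left and right subtrees.
Root ivy: left subtree has 8 nodes {aster, iris, hop, rose, moss, teak, tulip, fir}, right has 0 { }.
  Root iris: left subtree has 1 node {aster}, right has 6 {hop, rose, moss, teak, tulip, fir}.
    Root tulip: left subtree has 4 nodes {hop, rose, moss, teak}, right has 1 {fir}.
      Root teak: left subtree has 3 nodes {hop, rose, moss}, right has 0 { }.
        Root hop: left subtree has 0 nodes { }, right has 2 {rose, moss}.
          Root moss: left subtree has 1 node {rose}, right has 0 { }.

ivy, iris, aster, tulip, teak, hop, moss, rose, fir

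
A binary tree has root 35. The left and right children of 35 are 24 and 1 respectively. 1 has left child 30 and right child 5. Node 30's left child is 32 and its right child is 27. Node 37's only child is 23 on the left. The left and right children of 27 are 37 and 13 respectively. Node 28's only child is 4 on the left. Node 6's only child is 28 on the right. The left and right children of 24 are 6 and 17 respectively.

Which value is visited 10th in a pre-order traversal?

Pre-order visits the node, then its left subtree, then its right subtree.
Visit 35.
At 35: go left to 24.
  Visit 24.
  At 24: go left to 6.
    Visit 6.
    At 6: no left child.
    At 6: go right to 28.
      Visit 28.
      At 28: go left to 4.
        4 is a leaf — visit 4.
      At 28: no right child.
  At 24: go right to 17.
    17 is a leaf — visit 17.
At 35: go right to 1.
  Visit 1.
  At 1: go left to 30.
    Visit 30.
    At 30: go left to 32.
      32 is a leaf — visit 32.
    At 30: go right to 27.
      Visit 27.
      At 27: go left to 37.
        Visit 37.
        At 37: go left to 23.
          23 is a leaf — visit 23.
        At 37: no right child.
      At 27: go right to 13.
        13 is a leaf — visit 13.
  At 1: go right to 5.
    5 is a leaf — visit 5.
Full pre-order sequence: 35, 24, 6, 28, 4, 17, 1, 30, 32, 27, 37, 23, 13, 5.

27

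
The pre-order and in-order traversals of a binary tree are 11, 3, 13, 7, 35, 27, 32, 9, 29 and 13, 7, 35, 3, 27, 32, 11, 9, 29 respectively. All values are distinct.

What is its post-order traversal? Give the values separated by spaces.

35 7 13 32 27 3 29 9 11

The first element of pre-order is the root; it splits in-order into left and right subtrees.
Root 11: left subtree has 6 nodes {13, 7, 35, 3, 27, 32}, right has 2 {9, 29}.
  Root 3: left subtree has 3 nodes {13, 7, 35}, right has 2 {27, 32}.
    Root 13: left subtree has 0 nodes { }, right has 2 {7, 35}.
      Root 7: left subtree has 0 nodes { }, right has 1 {35}.
    Root 27: left subtree has 0 nodes { }, right has 1 {32}.
  Root 9: left subtree has 0 nodes { }, right has 1 {29}.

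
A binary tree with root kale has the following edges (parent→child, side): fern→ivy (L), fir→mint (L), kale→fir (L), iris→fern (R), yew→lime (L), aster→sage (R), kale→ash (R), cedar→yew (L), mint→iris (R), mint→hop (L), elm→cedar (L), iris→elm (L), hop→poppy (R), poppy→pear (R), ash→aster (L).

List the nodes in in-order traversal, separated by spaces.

hop poppy pear mint lime yew cedar elm iris ivy fern fir kale aster sage ash

In-order visits the left subtree, then the node, then the right subtree.
At kale: go left to fir.
  At fir: go left to mint.
    At mint: go left to hop.
      At hop: no left child.
      Visit hop.
      At hop: go right to poppy.
        At poppy: no left child.
        Visit poppy.
        At poppy: go right to pear.
          pear is a leaf — visit pear.
    Visit mint.
    At mint: go right to iris.
      At iris: go left to elm.
        At elm: go left to cedar.
          At cedar: go left to yew.
            At yew: go left to lime.
              lime is a leaf — visit lime.
            Visit yew.
            At yew: no right child.
          Visit cedar.
          At cedar: no right child.
        Visit elm.
        At elm: no right child.
      Visit iris.
      At iris: go right to fern.
        At fern: go left to ivy.
          ivy is a leaf — visit ivy.
        Visit fern.
        At fern: no right child.
  Visit fir.
  At fir: no right child.
Visit kale.
At kale: go right to ash.
  At ash: go left to aster.
    At aster: no left child.
    Visit aster.
    At aster: go right to sage.
      sage is a leaf — visit sage.
  Visit ash.
  At ash: no right child.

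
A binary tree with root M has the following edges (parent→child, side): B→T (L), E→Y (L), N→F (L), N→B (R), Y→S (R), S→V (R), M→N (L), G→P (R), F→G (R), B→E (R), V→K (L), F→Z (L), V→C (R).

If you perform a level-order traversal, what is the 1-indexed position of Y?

Level-order visits nodes level by level from the root, left to right within each level.
Level 0: M
Level 1: N
Level 2: F, B
Level 3: Z, G, T, E
Level 4: P, Y
Level 5: S
Level 6: V
Level 7: K, C
Full level-order sequence: M, N, F, B, Z, G, T, E, P, Y, S, V, K, C.

10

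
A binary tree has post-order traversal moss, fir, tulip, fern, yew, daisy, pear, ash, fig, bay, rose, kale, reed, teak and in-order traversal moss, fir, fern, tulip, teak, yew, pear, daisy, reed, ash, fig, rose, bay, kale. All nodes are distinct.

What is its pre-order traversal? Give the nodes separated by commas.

teak, fern, fir, moss, tulip, reed, pear, yew, daisy, kale, rose, fig, ash, bay

The last element of post-order is the root; it splits in-order into left and right subtrees.
Root teak: left subtree has 4 nodes {moss, fir, fern, tulip}, right has 9 {yew, pear, daisy, reed, ash, fig, rose, bay, kale}.
  Root fern: left subtree has 2 nodes {moss, fir}, right has 1 {tulip}.
    Root fir: left subtree has 1 node {moss}, right has 0 { }.
  Root reed: left subtree has 3 nodes {yew, pear, daisy}, right has 5 {ash, fig, rose, bay, kale}.
    Root pear: left subtree has 1 node {yew}, right has 1 {daisy}.
    Root kale: left subtree has 4 nodes {ash, fig, rose, bay}, right has 0 { }.
      Root rose: left subtree has 2 nodes {ash, fig}, right has 1 {bay}.
        Root fig: left subtree has 1 node {ash}, right has 0 { }.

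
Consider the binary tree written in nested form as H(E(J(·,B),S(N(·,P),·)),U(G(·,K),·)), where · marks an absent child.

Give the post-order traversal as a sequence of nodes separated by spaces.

B J P N S E K G U H

Post-order visits the left subtree, then the right subtree, then the node.
At H: go left to E.
  At E: go left to J.
    At J: no left child.
    At J: go right to B.
      B is a leaf — visit B.
    Visit J.
  At E: go right to S.
    At S: go left to N.
      At N: no left child.
      At N: go right to P.
        P is a leaf — visit P.
      Visit N.
    At S: no right child.
    Visit S.
  Visit E.
At H: go right to U.
  At U: go left to G.
    At G: no left child.
    At G: go right to K.
      K is a leaf — visit K.
    Visit G.
  At U: no right child.
  Visit U.
Visit H.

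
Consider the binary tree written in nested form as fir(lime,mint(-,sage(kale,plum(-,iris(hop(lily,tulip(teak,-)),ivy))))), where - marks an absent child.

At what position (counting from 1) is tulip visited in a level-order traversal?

11

Level-order visits nodes level by level from the root, left to right within each level.
Level 0: fir
Level 1: lime, mint
Level 2: sage
Level 3: kale, plum
Level 4: iris
Level 5: hop, ivy
Level 6: lily, tulip
Level 7: teak
Full level-order sequence: fir, lime, mint, sage, kale, plum, iris, hop, ivy, lily, tulip, teak.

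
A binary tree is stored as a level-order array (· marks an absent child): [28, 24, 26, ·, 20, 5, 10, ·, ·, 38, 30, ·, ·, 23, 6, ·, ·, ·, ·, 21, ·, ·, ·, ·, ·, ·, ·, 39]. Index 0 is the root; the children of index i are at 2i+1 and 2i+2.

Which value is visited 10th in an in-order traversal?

In-order visits the left subtree, then the node, then the right subtree.
At 28: go left to 24.
  At 24: no left child.
  Visit 24.
  At 24: go right to 20.
    At 20: go left to 38.
      At 38: go left to 21.
        21 is a leaf — visit 21.
      Visit 38.
      At 38: no right child.
    Visit 20.
    At 20: go right to 30.
      30 is a leaf — visit 30.
Visit 28.
At 28: go right to 26.
  At 26: go left to 5.
    5 is a leaf — visit 5.
  Visit 26.
  At 26: go right to 10.
    At 10: go left to 23.
      At 23: go left to 39.
        39 is a leaf — visit 39.
      Visit 23.
      At 23: no right child.
    Visit 10.
    At 10: go right to 6.
      6 is a leaf — visit 6.
Full in-order sequence: 24, 21, 38, 20, 30, 28, 5, 26, 39, 23, 10, 6.

23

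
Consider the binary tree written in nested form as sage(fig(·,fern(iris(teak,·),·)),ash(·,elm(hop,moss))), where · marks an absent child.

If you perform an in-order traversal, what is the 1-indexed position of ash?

6

In-order visits the left subtree, then the node, then the right subtree.
At sage: go left to fig.
  At fig: no left child.
  Visit fig.
  At fig: go right to fern.
    At fern: go left to iris.
      At iris: go left to teak.
        teak is a leaf — visit teak.
      Visit iris.
      At iris: no right child.
    Visit fern.
    At fern: no right child.
Visit sage.
At sage: go right to ash.
  At ash: no left child.
  Visit ash.
  At ash: go right to elm.
    At elm: go left to hop.
      hop is a leaf — visit hop.
    Visit elm.
    At elm: go right to moss.
      moss is a leaf — visit moss.
Full in-order sequence: fig, teak, iris, fern, sage, ash, hop, elm, moss.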